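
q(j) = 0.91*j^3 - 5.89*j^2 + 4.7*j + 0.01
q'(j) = 2.73*j^2 - 11.78*j + 4.7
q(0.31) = 0.93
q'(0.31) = 1.31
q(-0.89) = -9.48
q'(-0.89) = 17.35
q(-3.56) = -132.43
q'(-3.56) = 81.24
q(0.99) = -0.23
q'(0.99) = -4.29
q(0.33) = 0.95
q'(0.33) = 1.11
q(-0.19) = -1.10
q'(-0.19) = 7.04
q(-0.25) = -1.55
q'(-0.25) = 7.82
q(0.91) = 0.10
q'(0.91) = -3.76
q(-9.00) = -1182.77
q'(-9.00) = 331.85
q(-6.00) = -436.79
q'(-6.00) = 173.66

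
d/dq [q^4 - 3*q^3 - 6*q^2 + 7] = q*(4*q^2 - 9*q - 12)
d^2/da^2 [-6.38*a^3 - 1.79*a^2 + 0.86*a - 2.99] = -38.28*a - 3.58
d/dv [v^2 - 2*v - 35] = 2*v - 2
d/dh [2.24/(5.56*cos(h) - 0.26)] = 12.4544*sin(h)/(5.56*cos(h) - 0.26)^2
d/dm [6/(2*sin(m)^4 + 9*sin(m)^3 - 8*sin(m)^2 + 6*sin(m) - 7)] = 6*(-8*sin(m)^3 - 27*sin(m)^2 + 16*sin(m) - 6)*cos(m)/(2*sin(m)^4 + 9*sin(m)^3 - 8*sin(m)^2 + 6*sin(m) - 7)^2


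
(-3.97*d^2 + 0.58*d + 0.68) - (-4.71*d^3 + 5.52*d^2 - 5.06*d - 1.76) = 4.71*d^3 - 9.49*d^2 + 5.64*d + 2.44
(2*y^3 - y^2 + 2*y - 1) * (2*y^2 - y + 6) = 4*y^5 - 4*y^4 + 17*y^3 - 10*y^2 + 13*y - 6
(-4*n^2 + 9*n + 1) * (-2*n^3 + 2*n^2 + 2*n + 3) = 8*n^5 - 26*n^4 + 8*n^3 + 8*n^2 + 29*n + 3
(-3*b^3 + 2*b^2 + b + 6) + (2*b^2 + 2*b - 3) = -3*b^3 + 4*b^2 + 3*b + 3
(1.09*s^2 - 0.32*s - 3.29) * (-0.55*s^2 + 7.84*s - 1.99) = -0.5995*s^4 + 8.7216*s^3 - 2.8684*s^2 - 25.1568*s + 6.5471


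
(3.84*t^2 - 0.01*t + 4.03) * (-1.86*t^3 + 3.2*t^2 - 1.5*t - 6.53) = -7.1424*t^5 + 12.3066*t^4 - 13.2878*t^3 - 12.1642*t^2 - 5.9797*t - 26.3159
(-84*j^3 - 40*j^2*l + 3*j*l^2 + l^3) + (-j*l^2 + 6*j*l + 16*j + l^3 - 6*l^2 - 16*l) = -84*j^3 - 40*j^2*l + 2*j*l^2 + 6*j*l + 16*j + 2*l^3 - 6*l^2 - 16*l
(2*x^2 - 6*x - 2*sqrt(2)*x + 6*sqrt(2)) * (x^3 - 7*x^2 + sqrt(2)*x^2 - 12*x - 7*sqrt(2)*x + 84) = 2*x^5 - 20*x^4 + 14*x^3 + 24*sqrt(2)*x^2 + 280*x^2 - 588*x - 240*sqrt(2)*x + 504*sqrt(2)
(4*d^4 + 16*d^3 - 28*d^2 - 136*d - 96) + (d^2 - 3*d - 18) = 4*d^4 + 16*d^3 - 27*d^2 - 139*d - 114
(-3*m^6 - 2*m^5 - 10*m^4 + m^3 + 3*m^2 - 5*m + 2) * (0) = 0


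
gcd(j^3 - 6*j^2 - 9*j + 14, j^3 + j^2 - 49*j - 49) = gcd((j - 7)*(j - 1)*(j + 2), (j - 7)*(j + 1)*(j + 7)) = j - 7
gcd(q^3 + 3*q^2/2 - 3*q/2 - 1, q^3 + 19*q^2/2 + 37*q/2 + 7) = q^2 + 5*q/2 + 1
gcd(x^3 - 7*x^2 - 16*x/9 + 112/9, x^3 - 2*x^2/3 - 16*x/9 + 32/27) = x^2 - 16/9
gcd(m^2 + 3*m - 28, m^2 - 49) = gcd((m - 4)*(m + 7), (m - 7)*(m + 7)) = m + 7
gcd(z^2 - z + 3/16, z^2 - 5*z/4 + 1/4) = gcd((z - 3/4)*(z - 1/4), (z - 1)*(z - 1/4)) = z - 1/4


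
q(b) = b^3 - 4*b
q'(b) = 3*b^2 - 4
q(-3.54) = -30.20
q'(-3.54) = 33.59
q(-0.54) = 2.00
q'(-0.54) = -3.13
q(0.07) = -0.28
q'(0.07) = -3.99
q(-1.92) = 0.60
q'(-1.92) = 7.06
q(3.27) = 21.89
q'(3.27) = 28.08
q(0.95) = -2.94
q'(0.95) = -1.29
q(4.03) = 49.33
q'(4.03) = 44.72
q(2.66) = 8.18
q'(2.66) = 17.23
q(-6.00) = -192.00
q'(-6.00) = 104.00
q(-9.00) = -693.00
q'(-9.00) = 239.00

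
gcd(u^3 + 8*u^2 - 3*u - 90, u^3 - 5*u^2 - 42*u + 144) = u^2 + 3*u - 18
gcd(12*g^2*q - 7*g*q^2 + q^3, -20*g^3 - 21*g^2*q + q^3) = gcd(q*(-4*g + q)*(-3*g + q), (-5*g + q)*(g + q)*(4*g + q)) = 1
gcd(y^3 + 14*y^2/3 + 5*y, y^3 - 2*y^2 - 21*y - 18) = y + 3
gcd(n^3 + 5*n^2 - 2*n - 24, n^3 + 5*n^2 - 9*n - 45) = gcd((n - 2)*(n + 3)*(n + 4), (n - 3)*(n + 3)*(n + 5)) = n + 3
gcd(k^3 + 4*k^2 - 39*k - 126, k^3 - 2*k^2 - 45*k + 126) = k^2 + k - 42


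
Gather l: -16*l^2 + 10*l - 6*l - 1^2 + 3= -16*l^2 + 4*l + 2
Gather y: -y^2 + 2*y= -y^2 + 2*y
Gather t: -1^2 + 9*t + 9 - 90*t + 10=18 - 81*t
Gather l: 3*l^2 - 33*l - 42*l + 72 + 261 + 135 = 3*l^2 - 75*l + 468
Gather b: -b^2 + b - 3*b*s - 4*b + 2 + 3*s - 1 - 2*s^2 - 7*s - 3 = -b^2 + b*(-3*s - 3) - 2*s^2 - 4*s - 2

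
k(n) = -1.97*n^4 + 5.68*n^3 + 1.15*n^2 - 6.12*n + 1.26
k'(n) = -7.88*n^3 + 17.04*n^2 + 2.3*n - 6.12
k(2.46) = 5.58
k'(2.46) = -14.65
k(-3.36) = -431.74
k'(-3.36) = 477.44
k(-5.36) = -2433.58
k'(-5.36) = 1684.55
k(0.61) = -1.03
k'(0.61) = -0.17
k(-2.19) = -84.80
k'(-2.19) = 153.34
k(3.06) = -16.68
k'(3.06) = -65.31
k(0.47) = -0.87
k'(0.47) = -2.09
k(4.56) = -315.94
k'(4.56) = -388.48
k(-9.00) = -16916.40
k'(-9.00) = 7097.94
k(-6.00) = -3700.62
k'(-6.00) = 2295.60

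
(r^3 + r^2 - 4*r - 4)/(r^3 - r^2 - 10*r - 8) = (r - 2)/(r - 4)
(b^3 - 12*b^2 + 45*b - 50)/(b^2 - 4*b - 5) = (b^2 - 7*b + 10)/(b + 1)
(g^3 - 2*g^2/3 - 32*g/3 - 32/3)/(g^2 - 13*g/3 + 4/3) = (3*g^2 + 10*g + 8)/(3*g - 1)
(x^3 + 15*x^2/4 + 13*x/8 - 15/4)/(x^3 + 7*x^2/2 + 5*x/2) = (4*x^2 + 5*x - 6)/(4*x*(x + 1))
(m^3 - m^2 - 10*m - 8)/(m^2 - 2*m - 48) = (-m^3 + m^2 + 10*m + 8)/(-m^2 + 2*m + 48)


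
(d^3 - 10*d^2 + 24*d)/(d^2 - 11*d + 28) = d*(d - 6)/(d - 7)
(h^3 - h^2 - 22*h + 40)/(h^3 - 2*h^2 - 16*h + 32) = (h + 5)/(h + 4)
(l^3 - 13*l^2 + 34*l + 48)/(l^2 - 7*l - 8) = l - 6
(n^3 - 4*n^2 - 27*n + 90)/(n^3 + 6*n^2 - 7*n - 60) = (n - 6)/(n + 4)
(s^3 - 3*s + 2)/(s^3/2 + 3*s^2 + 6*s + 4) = 2*(s^2 - 2*s + 1)/(s^2 + 4*s + 4)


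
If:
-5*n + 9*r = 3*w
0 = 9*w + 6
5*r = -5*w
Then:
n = 8/5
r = 2/3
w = -2/3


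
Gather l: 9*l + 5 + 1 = 9*l + 6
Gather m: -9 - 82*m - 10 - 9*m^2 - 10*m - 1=-9*m^2 - 92*m - 20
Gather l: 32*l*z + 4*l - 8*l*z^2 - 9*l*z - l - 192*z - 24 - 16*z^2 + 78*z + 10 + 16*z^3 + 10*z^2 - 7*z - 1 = l*(-8*z^2 + 23*z + 3) + 16*z^3 - 6*z^2 - 121*z - 15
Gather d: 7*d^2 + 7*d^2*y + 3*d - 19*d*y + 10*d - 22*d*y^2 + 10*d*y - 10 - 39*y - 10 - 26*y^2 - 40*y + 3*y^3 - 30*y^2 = d^2*(7*y + 7) + d*(-22*y^2 - 9*y + 13) + 3*y^3 - 56*y^2 - 79*y - 20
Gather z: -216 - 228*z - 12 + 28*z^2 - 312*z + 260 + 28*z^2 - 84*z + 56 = 56*z^2 - 624*z + 88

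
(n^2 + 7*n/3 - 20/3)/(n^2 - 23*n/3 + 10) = (n + 4)/(n - 6)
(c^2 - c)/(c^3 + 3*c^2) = (c - 1)/(c*(c + 3))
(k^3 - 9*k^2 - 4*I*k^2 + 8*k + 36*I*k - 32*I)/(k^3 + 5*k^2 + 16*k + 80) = (k^2 - 9*k + 8)/(k^2 + k*(5 + 4*I) + 20*I)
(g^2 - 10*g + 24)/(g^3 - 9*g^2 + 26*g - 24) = (g - 6)/(g^2 - 5*g + 6)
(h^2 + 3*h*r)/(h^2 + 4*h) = (h + 3*r)/(h + 4)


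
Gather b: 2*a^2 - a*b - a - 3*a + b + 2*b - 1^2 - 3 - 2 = 2*a^2 - 4*a + b*(3 - a) - 6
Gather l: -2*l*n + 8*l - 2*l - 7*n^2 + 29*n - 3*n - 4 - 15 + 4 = l*(6 - 2*n) - 7*n^2 + 26*n - 15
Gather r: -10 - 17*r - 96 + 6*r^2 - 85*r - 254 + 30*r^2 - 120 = 36*r^2 - 102*r - 480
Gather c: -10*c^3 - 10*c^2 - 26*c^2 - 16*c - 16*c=-10*c^3 - 36*c^2 - 32*c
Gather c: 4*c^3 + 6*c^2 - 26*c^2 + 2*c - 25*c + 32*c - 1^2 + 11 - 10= 4*c^3 - 20*c^2 + 9*c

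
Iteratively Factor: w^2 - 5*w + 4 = (w - 4)*(w - 1)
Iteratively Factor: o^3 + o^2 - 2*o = (o + 2)*(o^2 - o) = (o - 1)*(o + 2)*(o)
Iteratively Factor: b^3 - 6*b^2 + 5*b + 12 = (b - 3)*(b^2 - 3*b - 4) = (b - 4)*(b - 3)*(b + 1)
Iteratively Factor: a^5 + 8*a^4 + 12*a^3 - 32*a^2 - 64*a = (a)*(a^4 + 8*a^3 + 12*a^2 - 32*a - 64) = a*(a + 4)*(a^3 + 4*a^2 - 4*a - 16) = a*(a + 4)^2*(a^2 - 4) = a*(a + 2)*(a + 4)^2*(a - 2)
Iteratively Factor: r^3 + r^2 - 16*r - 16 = (r + 4)*(r^2 - 3*r - 4) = (r - 4)*(r + 4)*(r + 1)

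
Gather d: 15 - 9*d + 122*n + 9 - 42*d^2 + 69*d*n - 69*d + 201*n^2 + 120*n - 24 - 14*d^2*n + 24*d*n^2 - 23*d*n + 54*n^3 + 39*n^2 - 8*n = d^2*(-14*n - 42) + d*(24*n^2 + 46*n - 78) + 54*n^3 + 240*n^2 + 234*n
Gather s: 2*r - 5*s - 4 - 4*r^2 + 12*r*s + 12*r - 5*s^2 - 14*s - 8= -4*r^2 + 14*r - 5*s^2 + s*(12*r - 19) - 12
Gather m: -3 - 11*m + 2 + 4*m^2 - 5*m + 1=4*m^2 - 16*m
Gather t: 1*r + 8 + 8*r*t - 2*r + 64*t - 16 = -r + t*(8*r + 64) - 8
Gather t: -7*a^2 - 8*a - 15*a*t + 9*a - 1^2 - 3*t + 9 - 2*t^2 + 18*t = -7*a^2 + a - 2*t^2 + t*(15 - 15*a) + 8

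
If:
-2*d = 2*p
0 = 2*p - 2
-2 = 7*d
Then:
No Solution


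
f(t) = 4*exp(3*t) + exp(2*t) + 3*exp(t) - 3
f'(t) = 12*exp(3*t) + 2*exp(2*t) + 3*exp(t)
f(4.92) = 10305178.30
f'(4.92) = 30895952.16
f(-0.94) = -1.44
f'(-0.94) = 2.19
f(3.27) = 73628.17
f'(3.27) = 220043.35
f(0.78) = 49.83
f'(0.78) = 140.64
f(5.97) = 240189221.88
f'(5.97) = 720412048.92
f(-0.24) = 1.93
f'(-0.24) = 9.44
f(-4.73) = -2.97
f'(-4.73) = 0.03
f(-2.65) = -2.78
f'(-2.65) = 0.23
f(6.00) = 262803838.63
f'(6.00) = 788246349.52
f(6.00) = 262803838.63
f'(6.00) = 788246349.52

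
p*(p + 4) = p^2 + 4*p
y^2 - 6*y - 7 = (y - 7)*(y + 1)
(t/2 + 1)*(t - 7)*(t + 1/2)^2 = t^4/2 - 2*t^3 - 75*t^2/8 - 61*t/8 - 7/4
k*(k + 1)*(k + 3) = k^3 + 4*k^2 + 3*k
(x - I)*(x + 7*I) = x^2 + 6*I*x + 7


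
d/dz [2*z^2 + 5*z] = 4*z + 5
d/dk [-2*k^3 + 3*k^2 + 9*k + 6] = -6*k^2 + 6*k + 9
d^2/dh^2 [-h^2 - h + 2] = -2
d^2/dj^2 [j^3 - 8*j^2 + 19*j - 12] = 6*j - 16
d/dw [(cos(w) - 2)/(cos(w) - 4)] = 2*sin(w)/(cos(w) - 4)^2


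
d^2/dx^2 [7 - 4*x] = 0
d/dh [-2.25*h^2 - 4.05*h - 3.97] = -4.5*h - 4.05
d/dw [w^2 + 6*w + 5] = 2*w + 6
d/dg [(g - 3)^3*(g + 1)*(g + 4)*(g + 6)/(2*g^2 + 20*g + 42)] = (2*g^7 + 28*g^6 + 65*g^5 - 471*g^4 - 1716*g^3 + 1782*g^2 + 9153*g + 405)/(g^4 + 20*g^3 + 142*g^2 + 420*g + 441)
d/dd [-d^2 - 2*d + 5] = -2*d - 2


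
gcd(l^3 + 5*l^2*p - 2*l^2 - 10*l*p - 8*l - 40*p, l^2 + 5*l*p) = l + 5*p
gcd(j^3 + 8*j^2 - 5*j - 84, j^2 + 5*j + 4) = j + 4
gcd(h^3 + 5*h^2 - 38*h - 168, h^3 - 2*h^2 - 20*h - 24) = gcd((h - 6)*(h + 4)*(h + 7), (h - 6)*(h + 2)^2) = h - 6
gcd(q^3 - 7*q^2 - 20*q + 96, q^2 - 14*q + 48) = q - 8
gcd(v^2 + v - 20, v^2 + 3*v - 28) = v - 4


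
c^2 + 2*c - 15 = (c - 3)*(c + 5)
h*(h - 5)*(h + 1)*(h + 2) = h^4 - 2*h^3 - 13*h^2 - 10*h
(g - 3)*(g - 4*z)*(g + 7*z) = g^3 + 3*g^2*z - 3*g^2 - 28*g*z^2 - 9*g*z + 84*z^2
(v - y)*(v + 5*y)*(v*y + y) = v^3*y + 4*v^2*y^2 + v^2*y - 5*v*y^3 + 4*v*y^2 - 5*y^3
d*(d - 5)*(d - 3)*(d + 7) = d^4 - d^3 - 41*d^2 + 105*d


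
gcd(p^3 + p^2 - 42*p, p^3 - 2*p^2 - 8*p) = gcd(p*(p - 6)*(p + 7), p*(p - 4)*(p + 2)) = p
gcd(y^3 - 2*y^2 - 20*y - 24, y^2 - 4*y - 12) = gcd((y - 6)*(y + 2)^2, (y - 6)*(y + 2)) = y^2 - 4*y - 12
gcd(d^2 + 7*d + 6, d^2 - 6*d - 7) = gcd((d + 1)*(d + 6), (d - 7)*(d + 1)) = d + 1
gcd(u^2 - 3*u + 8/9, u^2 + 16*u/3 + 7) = 1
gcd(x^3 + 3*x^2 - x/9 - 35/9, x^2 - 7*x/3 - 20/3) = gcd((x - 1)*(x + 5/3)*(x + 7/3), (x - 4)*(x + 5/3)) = x + 5/3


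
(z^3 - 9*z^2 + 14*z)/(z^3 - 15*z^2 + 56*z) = (z - 2)/(z - 8)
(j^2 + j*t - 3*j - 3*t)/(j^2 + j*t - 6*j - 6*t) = (j - 3)/(j - 6)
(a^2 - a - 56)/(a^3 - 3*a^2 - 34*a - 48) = (a + 7)/(a^2 + 5*a + 6)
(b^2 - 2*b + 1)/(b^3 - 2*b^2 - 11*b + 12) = (b - 1)/(b^2 - b - 12)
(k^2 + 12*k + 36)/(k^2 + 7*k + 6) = (k + 6)/(k + 1)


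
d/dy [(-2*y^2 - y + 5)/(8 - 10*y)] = (10*y^2 - 16*y + 21)/(2*(25*y^2 - 40*y + 16))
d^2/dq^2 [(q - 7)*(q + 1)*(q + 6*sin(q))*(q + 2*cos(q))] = -6*q^3*sin(q) - 2*q^3*cos(q) + 24*q^2*sin(q) - 24*q^2*sin(2*q) + 48*q^2*cos(q) + 12*q^2 + 126*q*sin(q) + 144*q*sin(2*q) - 118*q*cos(q) + 48*q*cos(2*q) - 36*q - 44*sin(q) + 180*sin(2*q) - 108*cos(q) - 144*cos(2*q) - 14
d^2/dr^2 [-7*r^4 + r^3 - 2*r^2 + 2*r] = -84*r^2 + 6*r - 4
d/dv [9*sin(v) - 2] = 9*cos(v)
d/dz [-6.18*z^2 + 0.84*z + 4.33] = 0.84 - 12.36*z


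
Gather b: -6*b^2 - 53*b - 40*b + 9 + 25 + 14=-6*b^2 - 93*b + 48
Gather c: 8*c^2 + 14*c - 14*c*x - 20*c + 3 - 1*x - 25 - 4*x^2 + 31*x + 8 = 8*c^2 + c*(-14*x - 6) - 4*x^2 + 30*x - 14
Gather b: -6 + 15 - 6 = 3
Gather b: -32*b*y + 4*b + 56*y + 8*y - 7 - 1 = b*(4 - 32*y) + 64*y - 8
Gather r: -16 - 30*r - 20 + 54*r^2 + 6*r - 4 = 54*r^2 - 24*r - 40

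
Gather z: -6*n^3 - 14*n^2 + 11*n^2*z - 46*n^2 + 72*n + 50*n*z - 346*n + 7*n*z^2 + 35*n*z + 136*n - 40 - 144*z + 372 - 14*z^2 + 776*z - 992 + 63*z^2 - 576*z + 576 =-6*n^3 - 60*n^2 - 138*n + z^2*(7*n + 49) + z*(11*n^2 + 85*n + 56) - 84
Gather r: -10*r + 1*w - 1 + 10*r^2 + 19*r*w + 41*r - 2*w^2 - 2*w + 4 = 10*r^2 + r*(19*w + 31) - 2*w^2 - w + 3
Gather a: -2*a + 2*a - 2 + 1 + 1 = 0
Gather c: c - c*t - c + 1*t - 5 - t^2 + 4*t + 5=-c*t - t^2 + 5*t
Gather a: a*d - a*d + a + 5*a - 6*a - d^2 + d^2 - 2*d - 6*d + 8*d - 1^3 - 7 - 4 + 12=0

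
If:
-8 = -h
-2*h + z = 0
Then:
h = 8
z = 16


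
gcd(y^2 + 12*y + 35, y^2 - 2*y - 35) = y + 5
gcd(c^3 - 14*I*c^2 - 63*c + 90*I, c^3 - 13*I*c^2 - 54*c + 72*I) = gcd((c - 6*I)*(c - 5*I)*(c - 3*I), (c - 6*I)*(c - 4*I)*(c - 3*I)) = c^2 - 9*I*c - 18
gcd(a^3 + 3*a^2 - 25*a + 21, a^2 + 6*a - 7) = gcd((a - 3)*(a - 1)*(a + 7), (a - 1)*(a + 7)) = a^2 + 6*a - 7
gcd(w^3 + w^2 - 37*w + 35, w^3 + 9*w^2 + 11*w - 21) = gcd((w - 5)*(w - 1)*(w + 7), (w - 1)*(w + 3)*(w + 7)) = w^2 + 6*w - 7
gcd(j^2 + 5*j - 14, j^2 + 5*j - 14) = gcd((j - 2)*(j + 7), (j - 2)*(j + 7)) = j^2 + 5*j - 14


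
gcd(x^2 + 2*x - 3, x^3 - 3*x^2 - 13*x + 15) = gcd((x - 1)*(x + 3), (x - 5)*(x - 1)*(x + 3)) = x^2 + 2*x - 3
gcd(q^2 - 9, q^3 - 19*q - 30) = q + 3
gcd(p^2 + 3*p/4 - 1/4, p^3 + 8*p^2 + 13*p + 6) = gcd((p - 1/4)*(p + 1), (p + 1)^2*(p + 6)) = p + 1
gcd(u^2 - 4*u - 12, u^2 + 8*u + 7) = 1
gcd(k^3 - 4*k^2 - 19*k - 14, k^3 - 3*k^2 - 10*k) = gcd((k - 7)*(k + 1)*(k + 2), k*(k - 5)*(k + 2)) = k + 2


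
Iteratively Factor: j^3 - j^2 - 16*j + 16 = (j + 4)*(j^2 - 5*j + 4) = (j - 1)*(j + 4)*(j - 4)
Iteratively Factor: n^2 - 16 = (n - 4)*(n + 4)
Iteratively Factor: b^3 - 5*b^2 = (b - 5)*(b^2) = b*(b - 5)*(b)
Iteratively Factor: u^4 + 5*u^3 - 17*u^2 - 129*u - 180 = (u + 3)*(u^3 + 2*u^2 - 23*u - 60) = (u - 5)*(u + 3)*(u^2 + 7*u + 12) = (u - 5)*(u + 3)^2*(u + 4)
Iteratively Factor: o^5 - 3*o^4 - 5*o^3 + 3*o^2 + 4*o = (o)*(o^4 - 3*o^3 - 5*o^2 + 3*o + 4) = o*(o + 1)*(o^3 - 4*o^2 - o + 4) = o*(o - 1)*(o + 1)*(o^2 - 3*o - 4) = o*(o - 1)*(o + 1)^2*(o - 4)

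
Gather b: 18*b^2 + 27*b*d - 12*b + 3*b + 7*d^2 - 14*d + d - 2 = 18*b^2 + b*(27*d - 9) + 7*d^2 - 13*d - 2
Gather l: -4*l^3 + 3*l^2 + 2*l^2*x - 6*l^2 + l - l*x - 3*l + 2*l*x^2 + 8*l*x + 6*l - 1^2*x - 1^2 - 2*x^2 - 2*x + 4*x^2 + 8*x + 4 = -4*l^3 + l^2*(2*x - 3) + l*(2*x^2 + 7*x + 4) + 2*x^2 + 5*x + 3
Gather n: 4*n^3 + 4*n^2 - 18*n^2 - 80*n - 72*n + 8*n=4*n^3 - 14*n^2 - 144*n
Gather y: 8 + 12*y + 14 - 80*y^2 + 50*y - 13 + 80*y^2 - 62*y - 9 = 0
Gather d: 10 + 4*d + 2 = 4*d + 12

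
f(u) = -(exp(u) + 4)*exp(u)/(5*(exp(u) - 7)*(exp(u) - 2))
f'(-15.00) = 0.00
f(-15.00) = 0.00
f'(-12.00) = 0.00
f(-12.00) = 0.00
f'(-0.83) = -0.05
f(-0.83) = -0.04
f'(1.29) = 0.33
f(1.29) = 1.01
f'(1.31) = 0.44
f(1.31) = 1.02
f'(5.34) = 0.01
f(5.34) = -0.21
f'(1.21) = -0.10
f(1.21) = 1.00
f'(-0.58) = -0.09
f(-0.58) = -0.06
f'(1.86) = 59.42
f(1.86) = 5.25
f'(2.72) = 0.66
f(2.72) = -0.54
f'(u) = -(exp(u) + 4)*exp(u)/(5*(exp(u) - 7)*(exp(u) - 2)) - exp(2*u)/(5*(exp(u) - 7)*(exp(u) - 2)) + (exp(u) + 4)*exp(2*u)/(5*(exp(u) - 7)*(exp(u) - 2)^2) + (exp(u) + 4)*exp(2*u)/(5*(exp(u) - 7)^2*(exp(u) - 2)) = (13*exp(2*u) - 28*exp(u) - 56)*exp(u)/(5*(exp(4*u) - 18*exp(3*u) + 109*exp(2*u) - 252*exp(u) + 196))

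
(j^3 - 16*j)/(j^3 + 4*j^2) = (j - 4)/j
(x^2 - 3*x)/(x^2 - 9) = x/(x + 3)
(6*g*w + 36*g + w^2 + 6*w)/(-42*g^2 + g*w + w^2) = (6*g*w + 36*g + w^2 + 6*w)/(-42*g^2 + g*w + w^2)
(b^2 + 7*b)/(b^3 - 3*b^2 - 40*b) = (b + 7)/(b^2 - 3*b - 40)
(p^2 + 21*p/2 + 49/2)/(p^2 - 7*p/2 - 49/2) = (p + 7)/(p - 7)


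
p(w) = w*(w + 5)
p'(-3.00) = -1.00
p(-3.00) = -6.00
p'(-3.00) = -1.00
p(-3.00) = -6.00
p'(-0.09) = 4.82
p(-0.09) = -0.44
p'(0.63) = 6.26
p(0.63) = 3.55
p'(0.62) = 6.24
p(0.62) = 3.48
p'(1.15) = 7.30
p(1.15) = 7.07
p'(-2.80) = -0.60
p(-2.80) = -6.16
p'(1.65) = 8.30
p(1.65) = 10.97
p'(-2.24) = 0.52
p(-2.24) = -6.18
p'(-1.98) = 1.04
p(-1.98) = -5.98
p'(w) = 2*w + 5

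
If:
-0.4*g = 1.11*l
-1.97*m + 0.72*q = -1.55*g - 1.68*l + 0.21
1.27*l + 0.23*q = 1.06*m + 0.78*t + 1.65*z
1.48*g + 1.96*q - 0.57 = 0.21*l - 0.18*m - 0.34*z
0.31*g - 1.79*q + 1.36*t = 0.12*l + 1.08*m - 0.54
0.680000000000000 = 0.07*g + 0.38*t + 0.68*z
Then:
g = -1.89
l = 0.68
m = -0.34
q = 1.84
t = 2.24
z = -0.06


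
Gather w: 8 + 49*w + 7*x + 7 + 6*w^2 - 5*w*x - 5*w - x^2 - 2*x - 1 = 6*w^2 + w*(44 - 5*x) - x^2 + 5*x + 14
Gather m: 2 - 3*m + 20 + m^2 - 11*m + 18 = m^2 - 14*m + 40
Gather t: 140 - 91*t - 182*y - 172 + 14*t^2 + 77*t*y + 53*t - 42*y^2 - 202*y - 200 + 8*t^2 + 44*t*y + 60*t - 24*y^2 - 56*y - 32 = 22*t^2 + t*(121*y + 22) - 66*y^2 - 440*y - 264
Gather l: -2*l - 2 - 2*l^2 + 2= -2*l^2 - 2*l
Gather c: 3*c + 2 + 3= 3*c + 5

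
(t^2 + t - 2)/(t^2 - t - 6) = (t - 1)/(t - 3)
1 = 1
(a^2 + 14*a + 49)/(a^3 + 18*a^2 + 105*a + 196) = 1/(a + 4)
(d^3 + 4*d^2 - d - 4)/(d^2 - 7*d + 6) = (d^2 + 5*d + 4)/(d - 6)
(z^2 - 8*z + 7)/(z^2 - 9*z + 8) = (z - 7)/(z - 8)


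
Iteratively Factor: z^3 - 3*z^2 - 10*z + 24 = (z + 3)*(z^2 - 6*z + 8) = (z - 2)*(z + 3)*(z - 4)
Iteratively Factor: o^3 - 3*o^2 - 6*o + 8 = (o - 4)*(o^2 + o - 2) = (o - 4)*(o - 1)*(o + 2)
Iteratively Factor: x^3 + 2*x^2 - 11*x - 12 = (x + 4)*(x^2 - 2*x - 3) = (x + 1)*(x + 4)*(x - 3)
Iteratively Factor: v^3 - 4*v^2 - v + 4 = (v + 1)*(v^2 - 5*v + 4) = (v - 1)*(v + 1)*(v - 4)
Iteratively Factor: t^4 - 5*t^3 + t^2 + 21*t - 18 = (t + 2)*(t^3 - 7*t^2 + 15*t - 9) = (t - 1)*(t + 2)*(t^2 - 6*t + 9) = (t - 3)*(t - 1)*(t + 2)*(t - 3)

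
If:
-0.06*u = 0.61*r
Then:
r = -0.0983606557377049*u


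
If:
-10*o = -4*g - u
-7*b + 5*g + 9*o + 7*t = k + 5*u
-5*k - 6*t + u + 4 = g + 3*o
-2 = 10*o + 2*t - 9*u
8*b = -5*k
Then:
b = 2710*u/243 - 365/243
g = 50/243 - 3269*u/486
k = 584/243 - 4336*u/243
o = 20/243 - 1259*u/486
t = 4241*u/243 - 343/243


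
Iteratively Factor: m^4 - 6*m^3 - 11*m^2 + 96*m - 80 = (m - 1)*(m^3 - 5*m^2 - 16*m + 80) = (m - 1)*(m + 4)*(m^2 - 9*m + 20) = (m - 5)*(m - 1)*(m + 4)*(m - 4)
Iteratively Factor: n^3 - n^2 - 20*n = (n)*(n^2 - n - 20) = n*(n - 5)*(n + 4)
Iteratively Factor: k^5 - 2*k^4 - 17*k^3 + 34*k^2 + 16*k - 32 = (k - 2)*(k^4 - 17*k^2 + 16) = (k - 4)*(k - 2)*(k^3 + 4*k^2 - k - 4) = (k - 4)*(k - 2)*(k - 1)*(k^2 + 5*k + 4) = (k - 4)*(k - 2)*(k - 1)*(k + 4)*(k + 1)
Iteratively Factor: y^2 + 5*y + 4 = (y + 4)*(y + 1)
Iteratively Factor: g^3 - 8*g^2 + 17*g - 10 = (g - 1)*(g^2 - 7*g + 10) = (g - 2)*(g - 1)*(g - 5)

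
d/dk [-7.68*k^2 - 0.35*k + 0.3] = -15.36*k - 0.35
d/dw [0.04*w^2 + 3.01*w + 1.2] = 0.08*w + 3.01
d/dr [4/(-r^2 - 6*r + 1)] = 8*(r + 3)/(r^2 + 6*r - 1)^2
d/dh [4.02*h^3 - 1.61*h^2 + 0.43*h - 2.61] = 12.06*h^2 - 3.22*h + 0.43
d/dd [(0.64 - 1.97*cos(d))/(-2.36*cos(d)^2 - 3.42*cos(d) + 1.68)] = (4.6492*cos(d)^2 - 3.0208*cos(d) + 1.1208)*sin(d)/(5.5696*cos(d)^4 + 16.1424*cos(d)^3 + 3.7668*cos(d)^2 - 11.4912*cos(d) + 2.8224)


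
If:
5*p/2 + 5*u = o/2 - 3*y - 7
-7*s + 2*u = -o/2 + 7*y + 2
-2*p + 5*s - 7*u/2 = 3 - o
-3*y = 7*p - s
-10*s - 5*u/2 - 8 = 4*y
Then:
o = 8556/9643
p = -52/9643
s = -4237/9643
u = -11844/9643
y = -1291/9643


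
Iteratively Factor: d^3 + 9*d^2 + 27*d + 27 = (d + 3)*(d^2 + 6*d + 9) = (d + 3)^2*(d + 3)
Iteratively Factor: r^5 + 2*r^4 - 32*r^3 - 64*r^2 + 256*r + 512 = (r - 4)*(r^4 + 6*r^3 - 8*r^2 - 96*r - 128) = (r - 4)^2*(r^3 + 10*r^2 + 32*r + 32) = (r - 4)^2*(r + 2)*(r^2 + 8*r + 16) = (r - 4)^2*(r + 2)*(r + 4)*(r + 4)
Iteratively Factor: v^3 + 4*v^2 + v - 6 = (v - 1)*(v^2 + 5*v + 6) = (v - 1)*(v + 2)*(v + 3)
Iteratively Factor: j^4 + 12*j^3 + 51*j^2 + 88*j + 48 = (j + 1)*(j^3 + 11*j^2 + 40*j + 48) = (j + 1)*(j + 4)*(j^2 + 7*j + 12) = (j + 1)*(j + 4)^2*(j + 3)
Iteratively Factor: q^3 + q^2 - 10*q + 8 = (q - 2)*(q^2 + 3*q - 4) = (q - 2)*(q - 1)*(q + 4)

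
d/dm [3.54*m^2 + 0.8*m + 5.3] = 7.08*m + 0.8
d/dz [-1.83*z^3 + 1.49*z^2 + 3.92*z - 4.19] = -5.49*z^2 + 2.98*z + 3.92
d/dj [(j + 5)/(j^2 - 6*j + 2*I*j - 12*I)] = (-j^2 - 10*j + 30 - 22*I)/(j^4 + j^3*(-12 + 4*I) + j^2*(32 - 48*I) + j*(48 + 144*I) - 144)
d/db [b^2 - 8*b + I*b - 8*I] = 2*b - 8 + I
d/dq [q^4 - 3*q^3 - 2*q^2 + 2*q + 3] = 4*q^3 - 9*q^2 - 4*q + 2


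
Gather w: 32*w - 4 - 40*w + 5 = 1 - 8*w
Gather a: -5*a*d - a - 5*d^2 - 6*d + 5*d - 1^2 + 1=a*(-5*d - 1) - 5*d^2 - d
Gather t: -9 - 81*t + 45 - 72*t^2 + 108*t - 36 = -72*t^2 + 27*t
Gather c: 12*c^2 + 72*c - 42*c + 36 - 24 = 12*c^2 + 30*c + 12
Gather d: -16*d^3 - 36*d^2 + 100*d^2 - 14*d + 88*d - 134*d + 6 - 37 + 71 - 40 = -16*d^3 + 64*d^2 - 60*d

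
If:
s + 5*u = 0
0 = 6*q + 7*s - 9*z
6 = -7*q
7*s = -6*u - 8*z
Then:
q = -6/7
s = 1440/3787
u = -288/3787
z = -1044/3787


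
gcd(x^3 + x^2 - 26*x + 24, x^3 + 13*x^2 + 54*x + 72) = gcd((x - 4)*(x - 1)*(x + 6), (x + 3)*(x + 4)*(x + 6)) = x + 6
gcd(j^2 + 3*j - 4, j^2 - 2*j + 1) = j - 1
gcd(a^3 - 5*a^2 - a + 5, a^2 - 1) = a^2 - 1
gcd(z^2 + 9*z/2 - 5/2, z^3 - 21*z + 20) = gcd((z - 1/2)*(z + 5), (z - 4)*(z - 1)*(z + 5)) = z + 5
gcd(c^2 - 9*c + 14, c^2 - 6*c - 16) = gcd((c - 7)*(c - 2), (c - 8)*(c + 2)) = 1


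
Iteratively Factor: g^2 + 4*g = (g + 4)*(g)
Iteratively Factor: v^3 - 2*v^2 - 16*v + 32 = (v - 2)*(v^2 - 16) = (v - 2)*(v + 4)*(v - 4)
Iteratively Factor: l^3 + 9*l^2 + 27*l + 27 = (l + 3)*(l^2 + 6*l + 9) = (l + 3)^2*(l + 3)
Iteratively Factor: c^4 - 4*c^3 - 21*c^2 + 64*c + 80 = (c - 4)*(c^3 - 21*c - 20) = (c - 4)*(c + 1)*(c^2 - c - 20) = (c - 4)*(c + 1)*(c + 4)*(c - 5)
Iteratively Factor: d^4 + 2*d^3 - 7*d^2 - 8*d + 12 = (d - 2)*(d^3 + 4*d^2 + d - 6) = (d - 2)*(d + 3)*(d^2 + d - 2) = (d - 2)*(d + 2)*(d + 3)*(d - 1)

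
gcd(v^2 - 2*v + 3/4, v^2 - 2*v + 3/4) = v^2 - 2*v + 3/4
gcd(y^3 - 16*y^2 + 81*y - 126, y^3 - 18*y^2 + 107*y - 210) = y^2 - 13*y + 42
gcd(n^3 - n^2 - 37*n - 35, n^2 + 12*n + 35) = n + 5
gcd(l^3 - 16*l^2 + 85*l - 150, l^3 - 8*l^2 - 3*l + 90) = l^2 - 11*l + 30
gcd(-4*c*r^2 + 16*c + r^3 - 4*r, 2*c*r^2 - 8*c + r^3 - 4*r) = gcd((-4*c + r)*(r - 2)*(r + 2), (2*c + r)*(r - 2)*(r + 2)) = r^2 - 4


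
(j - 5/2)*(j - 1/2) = j^2 - 3*j + 5/4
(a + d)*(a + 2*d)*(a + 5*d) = a^3 + 8*a^2*d + 17*a*d^2 + 10*d^3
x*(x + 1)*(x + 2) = x^3 + 3*x^2 + 2*x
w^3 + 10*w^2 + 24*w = w*(w + 4)*(w + 6)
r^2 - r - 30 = (r - 6)*(r + 5)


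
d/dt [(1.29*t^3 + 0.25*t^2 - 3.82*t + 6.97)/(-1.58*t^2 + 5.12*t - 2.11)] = (-2.0382*t^4 + 13.2096*t^3 - 12.9213*t^2 + 20.9702*t - 27.6262)/(2.4964*t^4 - 16.1792*t^3 + 32.882*t^2 - 21.6064*t + 4.4521)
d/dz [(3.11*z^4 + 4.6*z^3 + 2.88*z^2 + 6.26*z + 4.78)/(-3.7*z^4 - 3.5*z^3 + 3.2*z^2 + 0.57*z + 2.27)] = (6.13500000000001*z^6 + 41.216*z^5 + 99.6041*z^4 + 148.0468*z^3 + 63.1256*z^2 - 17.5168*z + 11.4856)/(13.69*z^8 + 25.9*z^7 - 11.43*z^6 - 26.618*z^5 - 10.548*z^4 - 12.242*z^3 + 14.8529*z^2 + 2.5878*z + 5.1529)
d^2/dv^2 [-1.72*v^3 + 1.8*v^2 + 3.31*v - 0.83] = 3.6 - 10.32*v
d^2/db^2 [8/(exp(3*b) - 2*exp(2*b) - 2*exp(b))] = 8*((-9*exp(2*b) + 8*exp(b) + 2)*(-exp(2*b) + 2*exp(b) + 2) - 2*(-3*exp(2*b) + 4*exp(b) + 2)^2)*exp(-b)/(-exp(2*b) + 2*exp(b) + 2)^3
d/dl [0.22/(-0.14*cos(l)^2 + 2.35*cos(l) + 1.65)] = (0.517 - 0.0616*cos(l))*sin(l)/(-0.14*cos(l)^2 + 2.35*cos(l) + 1.65)^2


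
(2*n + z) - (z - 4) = 2*n + 4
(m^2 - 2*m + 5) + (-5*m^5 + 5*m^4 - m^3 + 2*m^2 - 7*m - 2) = -5*m^5 + 5*m^4 - m^3 + 3*m^2 - 9*m + 3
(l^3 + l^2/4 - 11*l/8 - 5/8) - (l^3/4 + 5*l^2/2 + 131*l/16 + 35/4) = 3*l^3/4 - 9*l^2/4 - 153*l/16 - 75/8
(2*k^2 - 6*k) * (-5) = -10*k^2 + 30*k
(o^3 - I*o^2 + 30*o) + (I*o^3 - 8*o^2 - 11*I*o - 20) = o^3 + I*o^3 - 8*o^2 - I*o^2 + 30*o - 11*I*o - 20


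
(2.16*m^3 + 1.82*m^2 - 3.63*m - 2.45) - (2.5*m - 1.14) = 2.16*m^3 + 1.82*m^2 - 6.13*m - 1.31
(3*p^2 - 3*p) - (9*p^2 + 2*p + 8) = -6*p^2 - 5*p - 8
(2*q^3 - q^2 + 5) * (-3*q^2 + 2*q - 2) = -6*q^5 + 7*q^4 - 6*q^3 - 13*q^2 + 10*q - 10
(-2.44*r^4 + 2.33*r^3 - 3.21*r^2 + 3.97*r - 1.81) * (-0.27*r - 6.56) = 0.6588*r^5 + 15.3773*r^4 - 14.4181*r^3 + 19.9857*r^2 - 25.5545*r + 11.8736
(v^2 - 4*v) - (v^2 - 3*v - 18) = 18 - v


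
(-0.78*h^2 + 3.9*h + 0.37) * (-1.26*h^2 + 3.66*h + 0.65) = 0.9828*h^4 - 7.7688*h^3 + 13.3008*h^2 + 3.8892*h + 0.2405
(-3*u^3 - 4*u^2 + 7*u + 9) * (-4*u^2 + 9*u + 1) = 12*u^5 - 11*u^4 - 67*u^3 + 23*u^2 + 88*u + 9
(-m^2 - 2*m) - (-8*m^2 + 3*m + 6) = 7*m^2 - 5*m - 6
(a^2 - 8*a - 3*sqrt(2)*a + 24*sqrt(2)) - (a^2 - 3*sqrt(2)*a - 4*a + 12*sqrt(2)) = -4*a + 12*sqrt(2)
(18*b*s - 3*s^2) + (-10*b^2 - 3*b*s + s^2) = -10*b^2 + 15*b*s - 2*s^2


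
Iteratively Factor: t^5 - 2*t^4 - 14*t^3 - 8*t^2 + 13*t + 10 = (t + 1)*(t^4 - 3*t^3 - 11*t^2 + 3*t + 10) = (t - 5)*(t + 1)*(t^3 + 2*t^2 - t - 2) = (t - 5)*(t + 1)*(t + 2)*(t^2 - 1) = (t - 5)*(t + 1)^2*(t + 2)*(t - 1)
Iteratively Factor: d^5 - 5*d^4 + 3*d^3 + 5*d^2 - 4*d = (d - 4)*(d^4 - d^3 - d^2 + d) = (d - 4)*(d - 1)*(d^3 - d) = (d - 4)*(d - 1)^2*(d^2 + d) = d*(d - 4)*(d - 1)^2*(d + 1)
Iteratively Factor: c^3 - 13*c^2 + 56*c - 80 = (c - 5)*(c^2 - 8*c + 16) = (c - 5)*(c - 4)*(c - 4)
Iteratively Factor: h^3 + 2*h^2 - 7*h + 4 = (h + 4)*(h^2 - 2*h + 1) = (h - 1)*(h + 4)*(h - 1)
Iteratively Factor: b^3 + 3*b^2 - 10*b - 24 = (b - 3)*(b^2 + 6*b + 8) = (b - 3)*(b + 2)*(b + 4)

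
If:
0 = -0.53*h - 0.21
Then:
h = -0.40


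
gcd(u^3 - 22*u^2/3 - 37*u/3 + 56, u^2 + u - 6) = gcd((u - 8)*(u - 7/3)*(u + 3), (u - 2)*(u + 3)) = u + 3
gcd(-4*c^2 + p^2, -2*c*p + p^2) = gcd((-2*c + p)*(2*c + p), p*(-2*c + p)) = -2*c + p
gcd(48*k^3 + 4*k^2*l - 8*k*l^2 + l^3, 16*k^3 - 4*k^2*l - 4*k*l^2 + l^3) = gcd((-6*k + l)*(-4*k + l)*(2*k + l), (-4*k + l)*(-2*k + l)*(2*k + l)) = 8*k^2 + 2*k*l - l^2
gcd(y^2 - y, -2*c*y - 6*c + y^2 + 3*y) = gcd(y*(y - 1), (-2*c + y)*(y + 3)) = 1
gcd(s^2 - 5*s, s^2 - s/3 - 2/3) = 1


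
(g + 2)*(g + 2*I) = g^2 + 2*g + 2*I*g + 4*I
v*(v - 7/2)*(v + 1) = v^3 - 5*v^2/2 - 7*v/2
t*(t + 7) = t^2 + 7*t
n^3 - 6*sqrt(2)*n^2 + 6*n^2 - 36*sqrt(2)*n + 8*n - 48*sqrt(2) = (n + 2)*(n + 4)*(n - 6*sqrt(2))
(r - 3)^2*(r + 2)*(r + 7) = r^4 + 3*r^3 - 31*r^2 - 3*r + 126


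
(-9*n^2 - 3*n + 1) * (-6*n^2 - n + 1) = 54*n^4 + 27*n^3 - 12*n^2 - 4*n + 1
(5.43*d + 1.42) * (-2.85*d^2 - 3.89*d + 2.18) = -15.4755*d^3 - 25.1697*d^2 + 6.3136*d + 3.0956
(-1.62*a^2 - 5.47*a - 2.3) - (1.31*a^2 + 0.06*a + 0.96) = -2.93*a^2 - 5.53*a - 3.26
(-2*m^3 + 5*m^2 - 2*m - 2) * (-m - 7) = 2*m^4 + 9*m^3 - 33*m^2 + 16*m + 14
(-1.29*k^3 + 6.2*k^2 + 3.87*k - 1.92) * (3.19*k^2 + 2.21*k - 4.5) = -4.1151*k^5 + 16.9271*k^4 + 31.8523*k^3 - 25.4721*k^2 - 21.6582*k + 8.64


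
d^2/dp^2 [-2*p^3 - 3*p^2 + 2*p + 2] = -12*p - 6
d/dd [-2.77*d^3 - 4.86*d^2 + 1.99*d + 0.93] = -8.31*d^2 - 9.72*d + 1.99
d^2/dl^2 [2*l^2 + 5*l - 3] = 4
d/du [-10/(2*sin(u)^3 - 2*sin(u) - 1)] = -(20*cos(u) + 60*cos(3*u))/(sin(u) + sin(3*u) + 2)^2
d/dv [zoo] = 0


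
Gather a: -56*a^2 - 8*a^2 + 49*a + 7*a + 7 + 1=-64*a^2 + 56*a + 8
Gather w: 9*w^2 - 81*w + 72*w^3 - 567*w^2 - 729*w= 72*w^3 - 558*w^2 - 810*w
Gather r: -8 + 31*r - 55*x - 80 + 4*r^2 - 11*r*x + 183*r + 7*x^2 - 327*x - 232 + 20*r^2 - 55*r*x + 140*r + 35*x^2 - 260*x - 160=24*r^2 + r*(354 - 66*x) + 42*x^2 - 642*x - 480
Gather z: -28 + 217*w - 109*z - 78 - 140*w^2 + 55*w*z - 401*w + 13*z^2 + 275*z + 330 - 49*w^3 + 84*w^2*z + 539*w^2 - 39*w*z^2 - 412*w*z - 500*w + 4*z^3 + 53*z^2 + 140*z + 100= -49*w^3 + 399*w^2 - 684*w + 4*z^3 + z^2*(66 - 39*w) + z*(84*w^2 - 357*w + 306) + 324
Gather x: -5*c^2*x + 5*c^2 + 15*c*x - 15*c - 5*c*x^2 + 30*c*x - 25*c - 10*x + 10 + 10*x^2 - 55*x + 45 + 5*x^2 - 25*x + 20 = 5*c^2 - 40*c + x^2*(15 - 5*c) + x*(-5*c^2 + 45*c - 90) + 75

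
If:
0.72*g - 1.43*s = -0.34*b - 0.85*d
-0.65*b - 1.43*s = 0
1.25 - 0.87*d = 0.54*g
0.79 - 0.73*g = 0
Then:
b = -1.44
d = 0.77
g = 1.08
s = 0.66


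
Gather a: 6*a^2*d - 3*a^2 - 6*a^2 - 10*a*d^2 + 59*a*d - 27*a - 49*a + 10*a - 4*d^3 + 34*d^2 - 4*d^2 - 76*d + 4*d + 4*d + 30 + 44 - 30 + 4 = a^2*(6*d - 9) + a*(-10*d^2 + 59*d - 66) - 4*d^3 + 30*d^2 - 68*d + 48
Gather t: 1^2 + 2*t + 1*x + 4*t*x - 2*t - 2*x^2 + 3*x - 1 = 4*t*x - 2*x^2 + 4*x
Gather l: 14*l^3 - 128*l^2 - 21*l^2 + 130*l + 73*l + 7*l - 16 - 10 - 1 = 14*l^3 - 149*l^2 + 210*l - 27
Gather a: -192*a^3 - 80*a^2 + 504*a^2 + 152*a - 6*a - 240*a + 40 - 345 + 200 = -192*a^3 + 424*a^2 - 94*a - 105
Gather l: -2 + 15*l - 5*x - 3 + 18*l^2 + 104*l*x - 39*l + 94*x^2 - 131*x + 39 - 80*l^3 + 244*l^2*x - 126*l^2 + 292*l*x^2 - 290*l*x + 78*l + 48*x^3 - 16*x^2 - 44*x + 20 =-80*l^3 + l^2*(244*x - 108) + l*(292*x^2 - 186*x + 54) + 48*x^3 + 78*x^2 - 180*x + 54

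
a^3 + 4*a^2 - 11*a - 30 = (a - 3)*(a + 2)*(a + 5)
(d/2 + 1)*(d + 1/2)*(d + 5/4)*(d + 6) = d^4/2 + 39*d^3/8 + 213*d^2/16 + 13*d + 15/4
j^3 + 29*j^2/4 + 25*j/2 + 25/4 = (j + 1)*(j + 5/4)*(j + 5)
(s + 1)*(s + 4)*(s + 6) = s^3 + 11*s^2 + 34*s + 24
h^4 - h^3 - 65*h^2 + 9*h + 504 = (h - 8)*(h - 3)*(h + 3)*(h + 7)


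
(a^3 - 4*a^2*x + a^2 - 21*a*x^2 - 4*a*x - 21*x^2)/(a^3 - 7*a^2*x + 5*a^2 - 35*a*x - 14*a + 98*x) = (a^2 + 3*a*x + a + 3*x)/(a^2 + 5*a - 14)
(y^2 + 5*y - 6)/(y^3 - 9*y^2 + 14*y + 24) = (y^2 + 5*y - 6)/(y^3 - 9*y^2 + 14*y + 24)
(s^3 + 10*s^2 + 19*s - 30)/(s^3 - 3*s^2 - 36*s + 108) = (s^2 + 4*s - 5)/(s^2 - 9*s + 18)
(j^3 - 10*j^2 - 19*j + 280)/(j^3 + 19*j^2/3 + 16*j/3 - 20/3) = 3*(j^2 - 15*j + 56)/(3*j^2 + 4*j - 4)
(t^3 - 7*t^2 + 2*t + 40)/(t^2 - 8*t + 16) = (t^2 - 3*t - 10)/(t - 4)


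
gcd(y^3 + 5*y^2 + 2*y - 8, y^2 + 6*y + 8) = y^2 + 6*y + 8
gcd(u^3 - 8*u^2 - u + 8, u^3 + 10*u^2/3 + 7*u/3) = u + 1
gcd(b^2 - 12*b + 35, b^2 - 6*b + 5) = b - 5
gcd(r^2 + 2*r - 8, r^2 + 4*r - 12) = r - 2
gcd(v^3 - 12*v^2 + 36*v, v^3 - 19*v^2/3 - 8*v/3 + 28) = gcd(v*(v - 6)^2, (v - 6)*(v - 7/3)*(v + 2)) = v - 6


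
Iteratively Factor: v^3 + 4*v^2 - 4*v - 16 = (v + 4)*(v^2 - 4) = (v + 2)*(v + 4)*(v - 2)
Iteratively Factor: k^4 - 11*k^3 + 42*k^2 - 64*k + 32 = (k - 1)*(k^3 - 10*k^2 + 32*k - 32) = (k - 4)*(k - 1)*(k^2 - 6*k + 8) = (k - 4)*(k - 2)*(k - 1)*(k - 4)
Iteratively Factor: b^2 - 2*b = (b - 2)*(b)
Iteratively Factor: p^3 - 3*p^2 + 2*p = (p - 1)*(p^2 - 2*p) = p*(p - 1)*(p - 2)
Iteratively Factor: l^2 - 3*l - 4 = (l - 4)*(l + 1)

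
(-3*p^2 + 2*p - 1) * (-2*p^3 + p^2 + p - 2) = 6*p^5 - 7*p^4 + p^3 + 7*p^2 - 5*p + 2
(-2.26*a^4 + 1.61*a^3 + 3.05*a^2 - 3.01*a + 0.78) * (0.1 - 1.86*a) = 4.2036*a^5 - 3.2206*a^4 - 5.512*a^3 + 5.9036*a^2 - 1.7518*a + 0.078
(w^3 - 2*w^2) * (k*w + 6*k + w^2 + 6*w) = k*w^4 + 4*k*w^3 - 12*k*w^2 + w^5 + 4*w^4 - 12*w^3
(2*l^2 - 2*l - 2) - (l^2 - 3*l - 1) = l^2 + l - 1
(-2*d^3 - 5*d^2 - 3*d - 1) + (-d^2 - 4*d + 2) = -2*d^3 - 6*d^2 - 7*d + 1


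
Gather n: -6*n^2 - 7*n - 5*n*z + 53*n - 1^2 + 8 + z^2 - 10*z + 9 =-6*n^2 + n*(46 - 5*z) + z^2 - 10*z + 16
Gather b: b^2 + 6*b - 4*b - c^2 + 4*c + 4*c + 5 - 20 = b^2 + 2*b - c^2 + 8*c - 15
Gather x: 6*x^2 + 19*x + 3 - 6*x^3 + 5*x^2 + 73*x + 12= -6*x^3 + 11*x^2 + 92*x + 15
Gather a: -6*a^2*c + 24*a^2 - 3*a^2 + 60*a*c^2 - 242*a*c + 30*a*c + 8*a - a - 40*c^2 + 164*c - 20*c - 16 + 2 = a^2*(21 - 6*c) + a*(60*c^2 - 212*c + 7) - 40*c^2 + 144*c - 14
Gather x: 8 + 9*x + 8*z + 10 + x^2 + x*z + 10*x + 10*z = x^2 + x*(z + 19) + 18*z + 18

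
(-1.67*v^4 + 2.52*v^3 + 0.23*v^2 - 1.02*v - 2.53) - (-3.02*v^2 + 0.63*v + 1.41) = -1.67*v^4 + 2.52*v^3 + 3.25*v^2 - 1.65*v - 3.94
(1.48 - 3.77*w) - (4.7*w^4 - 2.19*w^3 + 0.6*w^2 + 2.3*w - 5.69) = -4.7*w^4 + 2.19*w^3 - 0.6*w^2 - 6.07*w + 7.17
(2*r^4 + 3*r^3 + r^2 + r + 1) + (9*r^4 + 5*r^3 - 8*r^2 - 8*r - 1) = 11*r^4 + 8*r^3 - 7*r^2 - 7*r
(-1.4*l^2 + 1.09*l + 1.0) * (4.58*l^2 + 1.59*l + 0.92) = -6.412*l^4 + 2.7662*l^3 + 5.0251*l^2 + 2.5928*l + 0.92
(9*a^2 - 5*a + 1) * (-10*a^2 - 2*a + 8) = -90*a^4 + 32*a^3 + 72*a^2 - 42*a + 8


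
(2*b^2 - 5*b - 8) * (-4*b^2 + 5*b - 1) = -8*b^4 + 30*b^3 + 5*b^2 - 35*b + 8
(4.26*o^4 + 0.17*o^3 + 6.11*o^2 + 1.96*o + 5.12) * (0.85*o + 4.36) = 3.621*o^5 + 18.7181*o^4 + 5.9347*o^3 + 28.3056*o^2 + 12.8976*o + 22.3232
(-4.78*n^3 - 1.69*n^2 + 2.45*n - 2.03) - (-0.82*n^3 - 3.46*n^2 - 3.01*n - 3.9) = -3.96*n^3 + 1.77*n^2 + 5.46*n + 1.87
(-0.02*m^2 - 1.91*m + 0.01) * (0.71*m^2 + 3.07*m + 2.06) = -0.0142*m^4 - 1.4175*m^3 - 5.8978*m^2 - 3.9039*m + 0.0206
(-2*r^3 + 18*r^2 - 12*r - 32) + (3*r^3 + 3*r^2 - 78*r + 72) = r^3 + 21*r^2 - 90*r + 40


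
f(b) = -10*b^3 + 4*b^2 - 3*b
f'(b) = -30*b^2 + 8*b - 3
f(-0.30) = 1.53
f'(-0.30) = -8.10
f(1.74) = -45.79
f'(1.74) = -79.91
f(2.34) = -113.25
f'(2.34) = -148.55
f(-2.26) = 142.64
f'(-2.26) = -174.31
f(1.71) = -43.44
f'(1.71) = -77.04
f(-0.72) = 7.97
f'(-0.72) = -24.31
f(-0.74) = 8.46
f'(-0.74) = -25.35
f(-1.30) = 32.63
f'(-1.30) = -64.10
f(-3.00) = 315.00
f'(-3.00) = -297.00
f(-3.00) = 315.00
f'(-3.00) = -297.00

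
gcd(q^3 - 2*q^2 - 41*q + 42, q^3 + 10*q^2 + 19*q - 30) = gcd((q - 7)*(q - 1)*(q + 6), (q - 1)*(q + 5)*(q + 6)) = q^2 + 5*q - 6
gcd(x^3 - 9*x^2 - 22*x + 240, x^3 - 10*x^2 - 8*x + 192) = x^2 - 14*x + 48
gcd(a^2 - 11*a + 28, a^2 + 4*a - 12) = 1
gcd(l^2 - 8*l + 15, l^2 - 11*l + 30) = l - 5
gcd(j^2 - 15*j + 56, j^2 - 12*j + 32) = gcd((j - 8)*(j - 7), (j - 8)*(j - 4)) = j - 8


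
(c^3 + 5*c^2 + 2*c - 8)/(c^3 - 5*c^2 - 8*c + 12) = (c + 4)/(c - 6)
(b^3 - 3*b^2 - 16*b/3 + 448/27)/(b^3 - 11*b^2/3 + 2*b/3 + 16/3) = (b^2 - b/3 - 56/9)/(b^2 - b - 2)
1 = 1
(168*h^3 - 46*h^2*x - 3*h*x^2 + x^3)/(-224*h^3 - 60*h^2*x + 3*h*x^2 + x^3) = (24*h^2 - 10*h*x + x^2)/(-32*h^2 - 4*h*x + x^2)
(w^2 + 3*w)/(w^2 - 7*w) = (w + 3)/(w - 7)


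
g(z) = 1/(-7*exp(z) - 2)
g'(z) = 7*exp(z)/(-7*exp(z) - 2)^2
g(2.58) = -0.01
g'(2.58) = 0.01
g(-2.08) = -0.35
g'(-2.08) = 0.11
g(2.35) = -0.01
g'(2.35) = 0.01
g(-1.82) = -0.32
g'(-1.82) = 0.12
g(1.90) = -0.02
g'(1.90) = 0.02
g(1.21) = -0.04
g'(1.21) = 0.04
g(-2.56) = -0.39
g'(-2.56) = 0.08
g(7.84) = -0.00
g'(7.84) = 0.00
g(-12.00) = -0.50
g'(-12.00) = 0.00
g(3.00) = -0.00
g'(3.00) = 0.01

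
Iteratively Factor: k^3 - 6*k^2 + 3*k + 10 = (k - 5)*(k^2 - k - 2) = (k - 5)*(k - 2)*(k + 1)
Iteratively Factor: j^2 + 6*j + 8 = (j + 4)*(j + 2)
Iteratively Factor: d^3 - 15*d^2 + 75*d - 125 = (d - 5)*(d^2 - 10*d + 25) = (d - 5)^2*(d - 5)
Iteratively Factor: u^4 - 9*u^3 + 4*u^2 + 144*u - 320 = (u - 5)*(u^3 - 4*u^2 - 16*u + 64) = (u - 5)*(u + 4)*(u^2 - 8*u + 16) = (u - 5)*(u - 4)*(u + 4)*(u - 4)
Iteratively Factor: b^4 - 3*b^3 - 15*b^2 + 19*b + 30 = (b - 5)*(b^3 + 2*b^2 - 5*b - 6) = (b - 5)*(b + 1)*(b^2 + b - 6) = (b - 5)*(b - 2)*(b + 1)*(b + 3)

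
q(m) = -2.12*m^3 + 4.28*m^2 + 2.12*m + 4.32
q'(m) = -6.36*m^2 + 8.56*m + 2.12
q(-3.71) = 163.62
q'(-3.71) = -117.18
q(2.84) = -3.70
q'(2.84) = -24.87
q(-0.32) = 4.15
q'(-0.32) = -1.27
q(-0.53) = 4.71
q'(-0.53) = -4.20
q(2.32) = 5.80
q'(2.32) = -12.25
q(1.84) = 9.50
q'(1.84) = -3.66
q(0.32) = 5.37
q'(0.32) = 4.21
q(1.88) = 9.35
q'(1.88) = -4.27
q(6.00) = -286.80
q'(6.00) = -175.48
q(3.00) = -8.04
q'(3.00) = -29.44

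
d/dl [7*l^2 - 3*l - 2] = 14*l - 3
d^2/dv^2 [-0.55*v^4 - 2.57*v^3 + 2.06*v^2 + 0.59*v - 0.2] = -6.6*v^2 - 15.42*v + 4.12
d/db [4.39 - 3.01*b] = -3.01000000000000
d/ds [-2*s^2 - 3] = -4*s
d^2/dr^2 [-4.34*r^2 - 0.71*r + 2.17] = -8.68000000000000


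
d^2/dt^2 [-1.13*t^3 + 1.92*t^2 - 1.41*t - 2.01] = 3.84 - 6.78*t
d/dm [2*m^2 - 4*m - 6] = 4*m - 4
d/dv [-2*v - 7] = -2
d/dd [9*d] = 9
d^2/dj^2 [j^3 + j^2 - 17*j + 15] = 6*j + 2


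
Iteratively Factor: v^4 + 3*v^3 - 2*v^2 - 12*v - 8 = (v - 2)*(v^3 + 5*v^2 + 8*v + 4) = (v - 2)*(v + 2)*(v^2 + 3*v + 2) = (v - 2)*(v + 1)*(v + 2)*(v + 2)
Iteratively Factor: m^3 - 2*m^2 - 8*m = (m + 2)*(m^2 - 4*m) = (m - 4)*(m + 2)*(m)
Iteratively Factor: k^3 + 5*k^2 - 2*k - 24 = (k + 3)*(k^2 + 2*k - 8) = (k + 3)*(k + 4)*(k - 2)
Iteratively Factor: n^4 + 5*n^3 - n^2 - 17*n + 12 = (n + 3)*(n^3 + 2*n^2 - 7*n + 4) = (n - 1)*(n + 3)*(n^2 + 3*n - 4) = (n - 1)^2*(n + 3)*(n + 4)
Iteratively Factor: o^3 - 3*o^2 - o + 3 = (o + 1)*(o^2 - 4*o + 3) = (o - 3)*(o + 1)*(o - 1)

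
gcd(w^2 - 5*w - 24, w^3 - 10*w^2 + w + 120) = w^2 - 5*w - 24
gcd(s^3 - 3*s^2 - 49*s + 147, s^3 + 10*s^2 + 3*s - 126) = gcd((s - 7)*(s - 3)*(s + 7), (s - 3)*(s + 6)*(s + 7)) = s^2 + 4*s - 21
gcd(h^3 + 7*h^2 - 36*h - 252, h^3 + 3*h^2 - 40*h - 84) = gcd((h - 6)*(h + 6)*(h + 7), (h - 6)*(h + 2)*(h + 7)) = h^2 + h - 42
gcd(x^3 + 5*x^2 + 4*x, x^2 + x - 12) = x + 4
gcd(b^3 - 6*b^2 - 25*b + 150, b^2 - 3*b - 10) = b - 5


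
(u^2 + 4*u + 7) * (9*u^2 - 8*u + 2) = 9*u^4 + 28*u^3 + 33*u^2 - 48*u + 14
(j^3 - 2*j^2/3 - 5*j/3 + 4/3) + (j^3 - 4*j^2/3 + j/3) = 2*j^3 - 2*j^2 - 4*j/3 + 4/3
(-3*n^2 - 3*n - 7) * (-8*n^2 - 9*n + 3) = 24*n^4 + 51*n^3 + 74*n^2 + 54*n - 21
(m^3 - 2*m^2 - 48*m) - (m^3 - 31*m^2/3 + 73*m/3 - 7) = 25*m^2/3 - 217*m/3 + 7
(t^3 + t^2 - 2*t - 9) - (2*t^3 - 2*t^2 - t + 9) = -t^3 + 3*t^2 - t - 18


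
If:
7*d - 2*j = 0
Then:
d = 2*j/7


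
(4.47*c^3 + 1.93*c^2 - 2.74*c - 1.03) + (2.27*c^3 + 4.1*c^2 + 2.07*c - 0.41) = 6.74*c^3 + 6.03*c^2 - 0.67*c - 1.44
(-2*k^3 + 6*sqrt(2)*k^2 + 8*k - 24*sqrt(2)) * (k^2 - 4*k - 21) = -2*k^5 + 8*k^4 + 6*sqrt(2)*k^4 - 24*sqrt(2)*k^3 + 50*k^3 - 150*sqrt(2)*k^2 - 32*k^2 - 168*k + 96*sqrt(2)*k + 504*sqrt(2)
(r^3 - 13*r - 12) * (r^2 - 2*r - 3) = r^5 - 2*r^4 - 16*r^3 + 14*r^2 + 63*r + 36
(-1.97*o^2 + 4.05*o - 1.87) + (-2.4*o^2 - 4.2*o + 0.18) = -4.37*o^2 - 0.15*o - 1.69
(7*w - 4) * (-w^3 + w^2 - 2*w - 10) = -7*w^4 + 11*w^3 - 18*w^2 - 62*w + 40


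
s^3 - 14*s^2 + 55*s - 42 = (s - 7)*(s - 6)*(s - 1)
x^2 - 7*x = x*(x - 7)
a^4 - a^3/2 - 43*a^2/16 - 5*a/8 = a*(a - 2)*(a + 1/4)*(a + 5/4)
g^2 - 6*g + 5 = (g - 5)*(g - 1)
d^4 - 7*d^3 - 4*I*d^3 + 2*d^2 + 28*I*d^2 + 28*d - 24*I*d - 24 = (d - 6)*(d - 1)*(d - 2*I)^2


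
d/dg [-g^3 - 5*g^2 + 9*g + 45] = -3*g^2 - 10*g + 9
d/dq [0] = 0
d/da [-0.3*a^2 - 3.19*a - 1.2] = -0.6*a - 3.19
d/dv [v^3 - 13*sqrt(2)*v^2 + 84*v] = 3*v^2 - 26*sqrt(2)*v + 84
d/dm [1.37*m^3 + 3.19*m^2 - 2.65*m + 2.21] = 4.11*m^2 + 6.38*m - 2.65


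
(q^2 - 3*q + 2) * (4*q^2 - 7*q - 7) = 4*q^4 - 19*q^3 + 22*q^2 + 7*q - 14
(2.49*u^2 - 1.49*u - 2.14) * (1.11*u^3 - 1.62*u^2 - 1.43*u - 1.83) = 2.7639*u^5 - 5.6877*u^4 - 3.5223*u^3 + 1.0408*u^2 + 5.7869*u + 3.9162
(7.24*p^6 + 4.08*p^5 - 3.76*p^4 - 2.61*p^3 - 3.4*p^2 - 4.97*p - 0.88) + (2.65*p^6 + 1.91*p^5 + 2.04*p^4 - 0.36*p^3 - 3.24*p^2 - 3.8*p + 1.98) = 9.89*p^6 + 5.99*p^5 - 1.72*p^4 - 2.97*p^3 - 6.64*p^2 - 8.77*p + 1.1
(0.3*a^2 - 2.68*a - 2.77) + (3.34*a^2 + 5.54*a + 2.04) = 3.64*a^2 + 2.86*a - 0.73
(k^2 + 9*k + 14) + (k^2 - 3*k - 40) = 2*k^2 + 6*k - 26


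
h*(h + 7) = h^2 + 7*h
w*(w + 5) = w^2 + 5*w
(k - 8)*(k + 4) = k^2 - 4*k - 32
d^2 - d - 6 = (d - 3)*(d + 2)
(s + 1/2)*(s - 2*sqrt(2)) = s^2 - 2*sqrt(2)*s + s/2 - sqrt(2)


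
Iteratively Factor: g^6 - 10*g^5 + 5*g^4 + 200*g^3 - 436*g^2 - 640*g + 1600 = (g + 2)*(g^5 - 12*g^4 + 29*g^3 + 142*g^2 - 720*g + 800) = (g - 5)*(g + 2)*(g^4 - 7*g^3 - 6*g^2 + 112*g - 160) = (g - 5)*(g - 4)*(g + 2)*(g^3 - 3*g^2 - 18*g + 40) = (g - 5)*(g - 4)*(g - 2)*(g + 2)*(g^2 - g - 20) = (g - 5)^2*(g - 4)*(g - 2)*(g + 2)*(g + 4)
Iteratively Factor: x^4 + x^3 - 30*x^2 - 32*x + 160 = (x + 4)*(x^3 - 3*x^2 - 18*x + 40) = (x - 2)*(x + 4)*(x^2 - x - 20) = (x - 2)*(x + 4)^2*(x - 5)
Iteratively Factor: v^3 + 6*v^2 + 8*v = (v)*(v^2 + 6*v + 8) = v*(v + 2)*(v + 4)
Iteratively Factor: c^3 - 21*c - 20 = (c + 1)*(c^2 - c - 20) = (c + 1)*(c + 4)*(c - 5)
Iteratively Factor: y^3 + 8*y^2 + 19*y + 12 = (y + 1)*(y^2 + 7*y + 12) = (y + 1)*(y + 3)*(y + 4)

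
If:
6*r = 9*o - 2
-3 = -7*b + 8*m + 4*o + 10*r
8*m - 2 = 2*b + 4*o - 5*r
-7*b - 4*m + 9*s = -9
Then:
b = 558*s/461 + 421/461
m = 243*s/1844 + 601/922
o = 180*s/461 + 110/1383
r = 270*s/461 - 296/1383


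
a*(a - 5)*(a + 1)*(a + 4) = a^4 - 21*a^2 - 20*a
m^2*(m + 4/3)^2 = m^4 + 8*m^3/3 + 16*m^2/9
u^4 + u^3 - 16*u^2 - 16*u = u*(u - 4)*(u + 1)*(u + 4)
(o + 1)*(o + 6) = o^2 + 7*o + 6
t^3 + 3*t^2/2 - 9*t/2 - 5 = (t - 2)*(t + 1)*(t + 5/2)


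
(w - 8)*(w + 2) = w^2 - 6*w - 16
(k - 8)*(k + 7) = k^2 - k - 56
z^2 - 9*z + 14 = (z - 7)*(z - 2)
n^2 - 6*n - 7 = (n - 7)*(n + 1)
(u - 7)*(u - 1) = u^2 - 8*u + 7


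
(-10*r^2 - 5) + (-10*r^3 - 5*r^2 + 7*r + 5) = -10*r^3 - 15*r^2 + 7*r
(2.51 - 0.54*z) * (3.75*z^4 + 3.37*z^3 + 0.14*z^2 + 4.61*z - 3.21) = -2.025*z^5 + 7.5927*z^4 + 8.3831*z^3 - 2.138*z^2 + 13.3045*z - 8.0571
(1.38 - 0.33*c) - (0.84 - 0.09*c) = 0.54 - 0.24*c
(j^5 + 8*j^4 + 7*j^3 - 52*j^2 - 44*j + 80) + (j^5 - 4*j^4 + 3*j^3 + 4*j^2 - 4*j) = 2*j^5 + 4*j^4 + 10*j^3 - 48*j^2 - 48*j + 80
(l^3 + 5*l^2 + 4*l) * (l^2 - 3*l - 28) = l^5 + 2*l^4 - 39*l^3 - 152*l^2 - 112*l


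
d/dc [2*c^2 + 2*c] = 4*c + 2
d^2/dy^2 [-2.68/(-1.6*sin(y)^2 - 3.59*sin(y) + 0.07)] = (-27.4432*sin(y)^4 - 46.18176*sin(y)^3 + 5.42405199999998*sin(y)^2 + 91.690036*sin(y) + 69.680536)/(1.6*sin(y)^2 + 3.59*sin(y) - 0.07)^3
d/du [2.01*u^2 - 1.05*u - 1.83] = 4.02*u - 1.05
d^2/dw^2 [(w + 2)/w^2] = 2*(w + 6)/w^4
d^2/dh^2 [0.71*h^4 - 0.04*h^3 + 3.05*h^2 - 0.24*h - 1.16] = 8.52*h^2 - 0.24*h + 6.1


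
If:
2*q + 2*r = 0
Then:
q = -r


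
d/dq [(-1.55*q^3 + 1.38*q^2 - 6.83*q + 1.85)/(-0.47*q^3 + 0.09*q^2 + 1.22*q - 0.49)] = (4.44089209850063e-16*q^5 + 0.5091*q^4 - 10.2022*q^3 + 7.1853*q^2 - 1.6854*q + 1.0897)/(0.2209*q^6 - 0.0846*q^5 - 1.1387*q^4 + 0.6802*q^3 + 1.4002*q^2 - 1.1956*q + 0.2401)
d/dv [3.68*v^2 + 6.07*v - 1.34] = 7.36*v + 6.07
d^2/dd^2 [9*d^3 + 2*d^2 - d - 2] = 54*d + 4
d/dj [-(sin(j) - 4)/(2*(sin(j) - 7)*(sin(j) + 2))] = (sin(j)^2 - 8*sin(j) + 34)*cos(j)/(2*(sin(j) - 7)^2*(sin(j) + 2)^2)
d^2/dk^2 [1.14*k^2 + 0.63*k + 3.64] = 2.28000000000000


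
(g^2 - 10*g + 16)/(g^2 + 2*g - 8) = (g - 8)/(g + 4)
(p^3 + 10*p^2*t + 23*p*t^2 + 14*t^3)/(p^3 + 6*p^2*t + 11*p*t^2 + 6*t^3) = (p + 7*t)/(p + 3*t)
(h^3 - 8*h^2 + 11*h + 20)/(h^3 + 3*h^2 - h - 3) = (h^2 - 9*h + 20)/(h^2 + 2*h - 3)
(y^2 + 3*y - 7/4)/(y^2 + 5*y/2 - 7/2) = (y - 1/2)/(y - 1)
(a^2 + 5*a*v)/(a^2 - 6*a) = (a + 5*v)/(a - 6)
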